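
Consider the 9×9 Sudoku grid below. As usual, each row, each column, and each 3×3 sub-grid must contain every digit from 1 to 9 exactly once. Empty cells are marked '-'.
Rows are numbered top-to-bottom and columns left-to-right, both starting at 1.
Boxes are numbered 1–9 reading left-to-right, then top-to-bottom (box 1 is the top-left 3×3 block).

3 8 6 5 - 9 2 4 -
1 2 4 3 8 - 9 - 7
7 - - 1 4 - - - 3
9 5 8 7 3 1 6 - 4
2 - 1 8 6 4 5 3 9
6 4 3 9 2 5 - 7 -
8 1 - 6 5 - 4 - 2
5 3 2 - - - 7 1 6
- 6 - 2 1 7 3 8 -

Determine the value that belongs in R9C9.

Row 9 already contains {1, 2, 3, 6, 7, 8}.
Column 9 already contains {2, 3, 4, 6, 7, 9}.
Its 3×3 block (box 9) already contains {1, 2, 3, 4, 6, 7, 8}.
The only value from 1–9 not eliminated is 5, so R9C9 = 5.

5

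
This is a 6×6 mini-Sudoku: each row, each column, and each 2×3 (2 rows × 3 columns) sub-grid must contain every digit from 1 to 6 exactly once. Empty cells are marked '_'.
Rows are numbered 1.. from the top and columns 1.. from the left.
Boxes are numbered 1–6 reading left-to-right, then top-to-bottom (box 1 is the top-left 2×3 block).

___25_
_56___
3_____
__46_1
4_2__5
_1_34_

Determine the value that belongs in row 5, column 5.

Cell row 5, column 5 itself could take any of {1, 6} by direct elimination.
Consider where 6 can go in column 5.
row 2, column 5 is out (row 2 already has a 6).
row 3, column 5 is out (box 4 already has a 6).
row 4, column 5 is out (row 4 already has a 6).
So the only cell in column 5 that can hold 6 is row 5, column 5.
Therefore row 5, column 5 = 6.

6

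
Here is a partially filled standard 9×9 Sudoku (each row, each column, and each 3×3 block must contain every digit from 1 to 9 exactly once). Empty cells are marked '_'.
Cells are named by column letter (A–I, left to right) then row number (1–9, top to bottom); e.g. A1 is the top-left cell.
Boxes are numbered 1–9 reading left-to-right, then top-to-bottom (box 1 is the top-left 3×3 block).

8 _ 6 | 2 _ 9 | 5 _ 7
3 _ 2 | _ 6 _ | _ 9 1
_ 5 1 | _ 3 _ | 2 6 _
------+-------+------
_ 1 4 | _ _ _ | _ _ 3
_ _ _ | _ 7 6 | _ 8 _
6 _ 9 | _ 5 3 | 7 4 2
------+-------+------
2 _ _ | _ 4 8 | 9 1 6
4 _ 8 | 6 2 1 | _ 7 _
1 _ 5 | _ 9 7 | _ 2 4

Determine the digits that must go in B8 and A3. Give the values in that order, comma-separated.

9,9

For B8:
  Consider where 9 can go in box 7.
  B7 is out (row 7 already has a 9).
  C7 is out (row 7 already has a 9).
  B9 is out (row 9 already has a 9).
  So the only cell in box 7 that can hold 9 is B8.
  So B8 = 9.
For A3:
  Consider where 9 can go in box 1.
  B1 is out (row 1 already has a 9).
  B2 is out (row 2 already has a 9).
  So the only cell in box 1 that can hold 9 is A3.
  So A3 = 9.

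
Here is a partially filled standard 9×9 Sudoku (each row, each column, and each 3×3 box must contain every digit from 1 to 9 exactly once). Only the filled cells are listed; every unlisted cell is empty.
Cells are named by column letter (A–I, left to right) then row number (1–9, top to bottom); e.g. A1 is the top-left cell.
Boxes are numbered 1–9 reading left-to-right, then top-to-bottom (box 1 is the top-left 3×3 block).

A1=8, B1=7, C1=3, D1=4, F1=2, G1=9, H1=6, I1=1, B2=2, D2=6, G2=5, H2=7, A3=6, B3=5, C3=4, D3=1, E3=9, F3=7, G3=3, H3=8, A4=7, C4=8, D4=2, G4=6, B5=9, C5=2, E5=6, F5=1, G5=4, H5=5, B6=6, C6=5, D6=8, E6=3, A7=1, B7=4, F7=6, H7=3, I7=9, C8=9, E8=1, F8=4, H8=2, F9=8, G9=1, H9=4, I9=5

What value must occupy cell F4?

5

Cell F4 itself could take any of {5, 9} by direct elimination.
Consider where 5 can go in column F.
F2 is out (row 2 already has a 5).
F6 is out (row 6 already has a 5).
So the only cell in column F that can hold 5 is F4.
Therefore F4 = 5.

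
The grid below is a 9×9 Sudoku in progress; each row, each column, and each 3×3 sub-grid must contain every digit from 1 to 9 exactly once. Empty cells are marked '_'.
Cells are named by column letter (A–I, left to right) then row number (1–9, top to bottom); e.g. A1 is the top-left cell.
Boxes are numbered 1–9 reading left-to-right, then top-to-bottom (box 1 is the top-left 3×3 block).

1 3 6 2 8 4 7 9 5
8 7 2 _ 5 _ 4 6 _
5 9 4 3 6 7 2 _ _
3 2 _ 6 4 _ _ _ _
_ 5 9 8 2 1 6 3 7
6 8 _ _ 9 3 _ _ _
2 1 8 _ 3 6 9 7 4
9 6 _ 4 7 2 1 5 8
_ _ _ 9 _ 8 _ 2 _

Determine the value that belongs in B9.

Row 9 already contains {2, 8, 9}.
Column B already contains {1, 2, 3, 5, 6, 7, 8, 9}.
Its 3×3 block (box 7) already contains {1, 2, 6, 8, 9}.
The only value from 1–9 not eliminated is 4, so B9 = 4.

4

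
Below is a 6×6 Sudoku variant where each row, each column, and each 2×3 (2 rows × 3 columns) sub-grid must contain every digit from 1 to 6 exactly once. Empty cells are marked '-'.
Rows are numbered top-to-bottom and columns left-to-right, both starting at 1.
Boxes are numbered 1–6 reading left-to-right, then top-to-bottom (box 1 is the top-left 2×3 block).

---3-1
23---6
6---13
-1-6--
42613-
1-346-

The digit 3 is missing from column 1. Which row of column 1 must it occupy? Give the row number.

4

Consider where 3 can go in column 1.
r1c1 is out (row 1 already has a 3).
So the only cell in column 1 that can hold 3 is r4c1.
That is row 4.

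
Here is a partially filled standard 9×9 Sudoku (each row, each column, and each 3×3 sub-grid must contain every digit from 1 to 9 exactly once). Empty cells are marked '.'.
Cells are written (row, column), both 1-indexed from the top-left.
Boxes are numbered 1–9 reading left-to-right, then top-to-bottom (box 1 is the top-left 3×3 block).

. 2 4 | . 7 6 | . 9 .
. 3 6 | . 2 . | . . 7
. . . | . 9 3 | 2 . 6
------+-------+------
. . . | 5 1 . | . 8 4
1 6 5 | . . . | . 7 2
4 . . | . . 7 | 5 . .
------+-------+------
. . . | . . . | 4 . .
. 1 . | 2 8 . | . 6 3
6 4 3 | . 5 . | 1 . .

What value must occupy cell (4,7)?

Cell (4,7) itself could take any of {3, 6, 9} by direct elimination.
Consider where 6 can go in column 7.
(1,7) is out (row 1 already has a 6).
(2,7) is out (row 2 already has a 6).
(5,7) is out (row 5 already has a 6).
(8,7) is out (row 8 already has a 6).
So the only cell in column 7 that can hold 6 is (4,7).
Therefore (4,7) = 6.

6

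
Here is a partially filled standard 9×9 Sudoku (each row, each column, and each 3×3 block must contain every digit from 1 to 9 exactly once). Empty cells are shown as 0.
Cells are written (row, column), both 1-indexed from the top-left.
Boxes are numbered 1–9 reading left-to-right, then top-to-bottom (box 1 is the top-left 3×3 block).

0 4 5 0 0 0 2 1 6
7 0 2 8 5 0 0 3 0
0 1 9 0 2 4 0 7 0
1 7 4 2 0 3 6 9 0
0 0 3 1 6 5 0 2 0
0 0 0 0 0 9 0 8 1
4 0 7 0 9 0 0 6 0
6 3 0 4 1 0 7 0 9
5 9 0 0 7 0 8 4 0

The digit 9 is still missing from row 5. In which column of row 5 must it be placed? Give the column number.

1

Consider where 9 can go in row 5.
(5,2) is out (column 2 already has a 9).
(5,7) is out (box 6 already has a 9).
(5,9) is out (column 9 already has a 9).
So the only cell in row 5 that can hold 9 is (5,1).
That is column 1.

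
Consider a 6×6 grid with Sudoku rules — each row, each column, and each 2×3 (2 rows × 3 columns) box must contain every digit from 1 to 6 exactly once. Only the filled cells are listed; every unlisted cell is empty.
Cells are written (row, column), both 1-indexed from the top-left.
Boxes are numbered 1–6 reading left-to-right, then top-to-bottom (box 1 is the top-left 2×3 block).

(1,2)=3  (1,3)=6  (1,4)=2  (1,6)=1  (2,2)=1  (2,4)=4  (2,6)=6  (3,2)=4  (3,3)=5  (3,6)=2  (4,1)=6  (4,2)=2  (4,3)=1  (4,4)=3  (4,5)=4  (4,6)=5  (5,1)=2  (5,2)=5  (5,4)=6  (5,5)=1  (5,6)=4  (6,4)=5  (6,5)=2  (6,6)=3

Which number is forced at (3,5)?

6

Row 3 already contains {2, 4, 5}.
Column 5 already contains {1, 2, 4}.
Its 2×3 block (box 4) already contains {2, 3, 4, 5}.
The only value from 1–6 not eliminated is 6, so (3,5) = 6.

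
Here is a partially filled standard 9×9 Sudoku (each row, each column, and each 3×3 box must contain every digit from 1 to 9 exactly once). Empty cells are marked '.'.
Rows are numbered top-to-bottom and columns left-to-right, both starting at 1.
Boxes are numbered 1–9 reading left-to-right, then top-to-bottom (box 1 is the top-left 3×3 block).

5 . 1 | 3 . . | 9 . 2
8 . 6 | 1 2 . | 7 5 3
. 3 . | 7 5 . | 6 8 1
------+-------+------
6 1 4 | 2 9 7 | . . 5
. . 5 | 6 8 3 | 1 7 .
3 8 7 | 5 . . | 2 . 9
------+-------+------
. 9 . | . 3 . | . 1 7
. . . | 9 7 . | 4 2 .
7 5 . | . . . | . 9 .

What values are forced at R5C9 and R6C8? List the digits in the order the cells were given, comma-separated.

4,6

For R5C9:
  Row 5 already contains {1, 3, 5, 6, 7, 8}.
  Column 9 already contains {1, 2, 3, 5, 7, 9}.
  Its 3×3 block (box 6) already contains {1, 2, 5, 7, 9}.
  The only value from 1–9 not eliminated is 4, so R5C9 = 4.
For R6C8:
  Consider where 6 can go in box 6.
  R4C7 is out (row 4 already has a 6).
  R4C8 is out (row 4 already has a 6).
  R5C9 is out (row 5 already has a 6).
  So the only cell in box 6 that can hold 6 is R6C8.
  So R6C8 = 6.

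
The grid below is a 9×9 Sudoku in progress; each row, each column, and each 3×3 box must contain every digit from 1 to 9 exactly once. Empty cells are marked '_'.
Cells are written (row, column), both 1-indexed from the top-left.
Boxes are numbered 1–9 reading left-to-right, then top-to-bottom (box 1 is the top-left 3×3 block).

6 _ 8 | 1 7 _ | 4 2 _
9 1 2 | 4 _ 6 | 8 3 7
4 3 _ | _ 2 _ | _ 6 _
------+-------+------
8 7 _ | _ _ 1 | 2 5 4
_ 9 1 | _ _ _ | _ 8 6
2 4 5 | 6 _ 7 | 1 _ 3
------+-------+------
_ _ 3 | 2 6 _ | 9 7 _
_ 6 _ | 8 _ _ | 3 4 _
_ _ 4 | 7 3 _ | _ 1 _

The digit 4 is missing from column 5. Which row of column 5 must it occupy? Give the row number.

Consider where 4 can go in column 5.
(2,5) is out (row 2 already has a 4).
(4,5) is out (row 4 already has a 4).
(6,5) is out (row 6 already has a 4).
(8,5) is out (row 8 already has a 4).
So the only cell in column 5 that can hold 4 is (5,5).
That is row 5.

5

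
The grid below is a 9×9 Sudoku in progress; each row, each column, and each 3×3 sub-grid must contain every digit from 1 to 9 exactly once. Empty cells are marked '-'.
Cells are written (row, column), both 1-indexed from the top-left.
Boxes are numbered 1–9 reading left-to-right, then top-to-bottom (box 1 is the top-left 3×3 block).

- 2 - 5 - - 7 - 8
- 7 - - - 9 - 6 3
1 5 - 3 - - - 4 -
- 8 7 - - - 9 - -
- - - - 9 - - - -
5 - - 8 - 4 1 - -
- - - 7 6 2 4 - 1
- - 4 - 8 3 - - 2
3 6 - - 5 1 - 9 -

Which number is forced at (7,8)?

3

Cell (7,8) itself could take any of {3, 5, 8} by direct elimination.
Consider where 3 can go in box 9.
(8,7) is out (row 8 already has a 3).
(8,8) is out (row 8 already has a 3).
(9,7) is out (row 9 already has a 3).
(9,9) is out (row 9 already has a 3).
So the only cell in box 9 that can hold 3 is (7,8).
Therefore (7,8) = 3.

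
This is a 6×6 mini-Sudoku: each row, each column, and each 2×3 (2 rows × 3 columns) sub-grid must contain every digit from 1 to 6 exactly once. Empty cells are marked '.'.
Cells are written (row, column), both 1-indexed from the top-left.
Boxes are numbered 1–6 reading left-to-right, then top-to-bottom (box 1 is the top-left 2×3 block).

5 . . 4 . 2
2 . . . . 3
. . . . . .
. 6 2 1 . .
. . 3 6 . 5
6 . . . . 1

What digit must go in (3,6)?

6

Cell (3,6) itself could take any of {4, 6} by direct elimination.
Consider where 6 can go in column 6.
(4,6) is out (row 4 already has a 6).
So the only cell in column 6 that can hold 6 is (3,6).
Therefore (3,6) = 6.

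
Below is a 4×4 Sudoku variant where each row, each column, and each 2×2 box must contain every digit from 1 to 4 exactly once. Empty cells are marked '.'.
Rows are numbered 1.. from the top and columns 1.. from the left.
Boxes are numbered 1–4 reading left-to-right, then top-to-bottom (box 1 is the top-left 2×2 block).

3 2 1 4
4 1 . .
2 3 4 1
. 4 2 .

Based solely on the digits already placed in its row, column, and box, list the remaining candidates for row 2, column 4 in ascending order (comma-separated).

2,3

Row 2 already contains {1, 4}.
Column 4 already contains {1, 4}.
Its 2×2 block (box 2) already contains {1, 4}.
Removing those from 1–4 leaves {2, 3} as the candidates for row 2, column 4.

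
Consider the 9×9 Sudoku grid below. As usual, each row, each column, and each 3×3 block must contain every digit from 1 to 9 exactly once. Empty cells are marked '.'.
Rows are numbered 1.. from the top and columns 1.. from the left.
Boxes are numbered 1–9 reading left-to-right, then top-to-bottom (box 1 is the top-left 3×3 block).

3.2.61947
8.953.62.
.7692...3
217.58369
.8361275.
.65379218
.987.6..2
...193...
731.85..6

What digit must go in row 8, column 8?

7

Cell row 8, column 8 itself could take any of {7, 8} by direct elimination.
Consider where 7 can go in row 8.
row 8, column 1 is out (column 1 already has a 7).
row 8, column 2 is out (column 2 already has a 7).
row 8, column 3 is out (column 3 already has a 7).
row 8, column 7 is out (column 7 already has a 7).
row 8, column 9 is out (column 9 already has a 7).
So the only cell in row 8 that can hold 7 is row 8, column 8.
Therefore row 8, column 8 = 7.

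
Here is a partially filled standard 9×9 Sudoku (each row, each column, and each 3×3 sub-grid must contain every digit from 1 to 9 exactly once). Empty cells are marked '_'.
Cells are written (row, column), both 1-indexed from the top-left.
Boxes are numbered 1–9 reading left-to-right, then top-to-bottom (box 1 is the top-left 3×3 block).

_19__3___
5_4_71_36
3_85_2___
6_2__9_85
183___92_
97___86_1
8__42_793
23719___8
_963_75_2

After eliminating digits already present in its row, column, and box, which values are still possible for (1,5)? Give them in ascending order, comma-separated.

4,6,8

Row 1 already contains {1, 3, 9}.
Column 5 already contains {2, 7, 9}.
Its 3×3 block (box 2) already contains {1, 2, 3, 5, 7}.
Removing those from 1–9 leaves {4, 6, 8} as the candidates for (1,5).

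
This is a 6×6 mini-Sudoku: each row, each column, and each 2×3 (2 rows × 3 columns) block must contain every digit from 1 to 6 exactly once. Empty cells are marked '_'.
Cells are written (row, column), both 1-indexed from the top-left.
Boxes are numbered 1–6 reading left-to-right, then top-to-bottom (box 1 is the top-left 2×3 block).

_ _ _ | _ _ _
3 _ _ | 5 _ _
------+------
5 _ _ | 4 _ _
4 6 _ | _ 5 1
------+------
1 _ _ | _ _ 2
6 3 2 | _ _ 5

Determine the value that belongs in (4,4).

2

Cell (4,4) itself could take any of {2, 3} by direct elimination.
Consider where 2 can go in row 4.
(4,3) is out (column 3 already has a 2).
So the only cell in row 4 that can hold 2 is (4,4).
Therefore (4,4) = 2.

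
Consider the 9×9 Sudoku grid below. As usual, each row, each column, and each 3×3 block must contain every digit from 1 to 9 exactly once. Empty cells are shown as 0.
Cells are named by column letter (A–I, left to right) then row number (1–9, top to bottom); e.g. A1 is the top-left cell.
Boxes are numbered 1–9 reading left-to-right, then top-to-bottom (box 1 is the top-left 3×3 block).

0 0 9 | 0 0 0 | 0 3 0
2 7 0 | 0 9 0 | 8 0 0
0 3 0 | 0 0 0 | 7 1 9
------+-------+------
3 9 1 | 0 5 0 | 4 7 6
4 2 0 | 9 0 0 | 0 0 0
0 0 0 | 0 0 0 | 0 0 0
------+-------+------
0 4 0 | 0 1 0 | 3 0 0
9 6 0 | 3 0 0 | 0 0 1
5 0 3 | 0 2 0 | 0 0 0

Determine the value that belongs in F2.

Cell F2 itself could take any of {1, 3, 4, 5, 6} by direct elimination.
Consider where 3 can go in box 2.
D1 is out (row 1 already has a 3). E1 is out (row 1 already has a 3). F1 is out (row 1 already has a 3). D2 is out (column D already has a 3). The remaining empty cells in box 2 are similarly blocked.
So the only cell in box 2 that can hold 3 is F2.
Therefore F2 = 3.

3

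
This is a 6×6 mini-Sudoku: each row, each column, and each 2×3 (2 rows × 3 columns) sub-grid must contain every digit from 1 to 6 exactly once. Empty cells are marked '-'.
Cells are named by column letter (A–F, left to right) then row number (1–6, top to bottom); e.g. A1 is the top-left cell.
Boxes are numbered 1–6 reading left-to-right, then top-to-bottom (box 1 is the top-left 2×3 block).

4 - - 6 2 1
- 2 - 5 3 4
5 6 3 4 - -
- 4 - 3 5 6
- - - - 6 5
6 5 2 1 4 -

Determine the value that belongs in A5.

Cell A5 itself could take any of {1, 3} by direct elimination.
Consider where 3 can go in column A.
A2 is out (row 2 already has a 3).
A4 is out (row 4 already has a 3).
So the only cell in column A that can hold 3 is A5.
Therefore A5 = 3.

3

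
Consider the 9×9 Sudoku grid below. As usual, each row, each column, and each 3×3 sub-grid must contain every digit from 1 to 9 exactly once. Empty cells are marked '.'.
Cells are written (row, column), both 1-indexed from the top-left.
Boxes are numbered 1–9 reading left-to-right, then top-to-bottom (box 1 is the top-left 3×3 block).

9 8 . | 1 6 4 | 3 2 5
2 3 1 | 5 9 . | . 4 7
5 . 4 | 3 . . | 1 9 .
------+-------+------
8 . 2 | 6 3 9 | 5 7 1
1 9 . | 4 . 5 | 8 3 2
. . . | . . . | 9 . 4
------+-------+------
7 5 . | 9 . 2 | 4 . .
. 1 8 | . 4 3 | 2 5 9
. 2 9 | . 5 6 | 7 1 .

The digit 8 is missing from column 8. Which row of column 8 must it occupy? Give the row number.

7

Consider where 8 can go in column 8.
(6,8) is out (box 6 already has a 8).
So the only cell in column 8 that can hold 8 is (7,8).
That is row 7.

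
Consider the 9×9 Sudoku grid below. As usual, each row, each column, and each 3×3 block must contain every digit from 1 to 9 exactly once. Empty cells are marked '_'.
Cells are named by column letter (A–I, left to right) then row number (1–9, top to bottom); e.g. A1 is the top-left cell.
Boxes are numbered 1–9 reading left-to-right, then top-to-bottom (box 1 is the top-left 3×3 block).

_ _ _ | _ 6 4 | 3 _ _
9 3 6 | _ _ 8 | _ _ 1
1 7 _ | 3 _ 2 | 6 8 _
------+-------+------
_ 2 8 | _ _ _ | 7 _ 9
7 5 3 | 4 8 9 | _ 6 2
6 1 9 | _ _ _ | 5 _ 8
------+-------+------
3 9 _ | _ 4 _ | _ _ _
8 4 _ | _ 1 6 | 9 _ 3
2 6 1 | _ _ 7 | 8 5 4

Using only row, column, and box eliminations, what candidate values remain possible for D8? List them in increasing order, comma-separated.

Row 8 already contains {1, 3, 4, 6, 8, 9}.
Column D already contains {3, 4}.
Its 3×3 block (box 8) already contains {1, 4, 6, 7}.
Removing those from 1–9 leaves {2, 5} as the candidates for D8.

2,5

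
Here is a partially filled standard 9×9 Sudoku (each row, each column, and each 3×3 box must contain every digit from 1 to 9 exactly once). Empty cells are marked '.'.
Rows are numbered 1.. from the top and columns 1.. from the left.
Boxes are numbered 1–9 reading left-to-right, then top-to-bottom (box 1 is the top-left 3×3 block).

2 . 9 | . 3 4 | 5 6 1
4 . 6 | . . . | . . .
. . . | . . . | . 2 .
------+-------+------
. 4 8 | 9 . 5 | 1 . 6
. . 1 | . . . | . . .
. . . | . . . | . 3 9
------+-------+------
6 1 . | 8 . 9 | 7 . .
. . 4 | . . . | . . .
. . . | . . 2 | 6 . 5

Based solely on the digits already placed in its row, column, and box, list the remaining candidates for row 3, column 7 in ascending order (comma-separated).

3,4,8,9

Row 3 already contains {2}.
Column 7 already contains {1, 5, 6, 7}.
Its 3×3 block (box 3) already contains {1, 2, 5, 6}.
Removing those from 1–9 leaves {3, 4, 8, 9} as the candidates for row 3, column 7.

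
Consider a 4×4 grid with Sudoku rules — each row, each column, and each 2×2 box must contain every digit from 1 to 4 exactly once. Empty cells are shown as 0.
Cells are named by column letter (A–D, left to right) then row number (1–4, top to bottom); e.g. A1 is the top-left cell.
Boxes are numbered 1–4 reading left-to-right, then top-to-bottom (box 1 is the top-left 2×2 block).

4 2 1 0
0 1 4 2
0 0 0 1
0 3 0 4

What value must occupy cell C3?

Cell C3 itself could take any of {2, 3} by direct elimination.
Consider where 3 can go in box 4.
C4 is out (row 4 already has a 3).
So the only cell in box 4 that can hold 3 is C3.
Therefore C3 = 3.

3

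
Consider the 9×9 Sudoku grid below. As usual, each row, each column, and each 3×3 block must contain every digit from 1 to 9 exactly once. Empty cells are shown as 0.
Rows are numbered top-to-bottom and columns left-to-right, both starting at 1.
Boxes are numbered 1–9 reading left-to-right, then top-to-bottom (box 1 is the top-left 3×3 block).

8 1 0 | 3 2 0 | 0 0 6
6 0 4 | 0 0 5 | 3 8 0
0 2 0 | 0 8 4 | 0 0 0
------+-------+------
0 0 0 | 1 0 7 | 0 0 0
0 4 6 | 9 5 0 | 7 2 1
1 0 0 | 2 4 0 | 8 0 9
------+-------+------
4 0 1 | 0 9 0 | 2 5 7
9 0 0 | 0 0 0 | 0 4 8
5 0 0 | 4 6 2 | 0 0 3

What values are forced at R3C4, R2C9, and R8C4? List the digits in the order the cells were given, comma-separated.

For R3C4:
  Consider where 6 can go in row 3.
  R3C1 is out (column 1 already has a 6).
  R3C3 is out (column 3 already has a 6).
  R3C7 is out (box 3 already has a 6).
  R3C8 is out (box 3 already has a 6).
  R3C9 is out (column 9 already has a 6).
  So the only cell in row 3 that can hold 6 is R3C4.
  So R3C4 = 6.
For R2C9:
  Row 2 already contains {3, 4, 5, 6, 8}.
  Column 9 already contains {1, 3, 6, 7, 8, 9}.
  Its 3×3 block (box 3) already contains {3, 6, 8}.
  The only value from 1–9 not eliminated is 2, so R2C9 = 2.
For R8C4:
  Consider where 5 can go in row 8.
  R8C2 is out (box 7 already has a 5).
  R8C3 is out (box 7 already has a 5).
  R8C5 is out (column 5 already has a 5).
  R8C6 is out (column 6 already has a 5).
  R8C7 is out (box 9 already has a 5).
  So the only cell in row 8 that can hold 5 is R8C4.
  So R8C4 = 5.

6,2,5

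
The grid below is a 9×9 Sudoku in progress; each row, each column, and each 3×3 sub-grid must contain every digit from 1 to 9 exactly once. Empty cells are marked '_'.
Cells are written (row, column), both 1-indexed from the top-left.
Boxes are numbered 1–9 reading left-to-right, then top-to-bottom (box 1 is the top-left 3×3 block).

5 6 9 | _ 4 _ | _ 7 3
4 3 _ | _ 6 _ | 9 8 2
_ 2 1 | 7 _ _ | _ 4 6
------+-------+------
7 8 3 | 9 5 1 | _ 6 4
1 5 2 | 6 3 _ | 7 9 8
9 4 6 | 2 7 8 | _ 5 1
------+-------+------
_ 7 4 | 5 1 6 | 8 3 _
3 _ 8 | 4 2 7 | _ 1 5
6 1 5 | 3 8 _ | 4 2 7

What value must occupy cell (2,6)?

Row 2 already contains {2, 3, 4, 6, 8, 9}.
Column 6 already contains {1, 6, 7, 8}.
Its 3×3 block (box 2) already contains {4, 6, 7}.
The only value from 1–9 not eliminated is 5, so (2,6) = 5.

5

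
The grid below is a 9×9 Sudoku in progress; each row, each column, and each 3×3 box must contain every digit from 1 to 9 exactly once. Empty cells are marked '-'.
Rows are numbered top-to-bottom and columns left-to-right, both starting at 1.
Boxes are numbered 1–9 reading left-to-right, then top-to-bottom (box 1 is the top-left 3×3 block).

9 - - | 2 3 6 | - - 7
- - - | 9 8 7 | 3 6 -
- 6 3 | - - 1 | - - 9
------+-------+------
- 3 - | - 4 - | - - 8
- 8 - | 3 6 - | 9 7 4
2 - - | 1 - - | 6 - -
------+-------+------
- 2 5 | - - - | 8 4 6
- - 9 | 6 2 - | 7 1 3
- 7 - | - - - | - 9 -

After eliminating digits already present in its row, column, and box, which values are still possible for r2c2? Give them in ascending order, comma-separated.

1,4,5

Row 2 already contains {3, 6, 7, 8, 9}.
Column 2 already contains {2, 3, 6, 7, 8}.
Its 3×3 block (box 1) already contains {3, 6, 9}.
Removing those from 1–9 leaves {1, 4, 5} as the candidates for r2c2.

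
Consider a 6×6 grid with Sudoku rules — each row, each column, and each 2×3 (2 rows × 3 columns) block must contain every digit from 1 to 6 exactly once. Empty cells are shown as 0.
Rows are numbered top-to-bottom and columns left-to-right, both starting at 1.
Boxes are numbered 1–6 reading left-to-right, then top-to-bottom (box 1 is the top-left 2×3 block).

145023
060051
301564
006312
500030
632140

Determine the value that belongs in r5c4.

Cell r5c4 itself could take any of {2, 6} by direct elimination.
Consider where 2 can go in box 6.
r5c6 is out (column 6 already has a 2).
r6c6 is out (row 6 already has a 2).
So the only cell in box 6 that can hold 2 is r5c4.
Therefore r5c4 = 2.

2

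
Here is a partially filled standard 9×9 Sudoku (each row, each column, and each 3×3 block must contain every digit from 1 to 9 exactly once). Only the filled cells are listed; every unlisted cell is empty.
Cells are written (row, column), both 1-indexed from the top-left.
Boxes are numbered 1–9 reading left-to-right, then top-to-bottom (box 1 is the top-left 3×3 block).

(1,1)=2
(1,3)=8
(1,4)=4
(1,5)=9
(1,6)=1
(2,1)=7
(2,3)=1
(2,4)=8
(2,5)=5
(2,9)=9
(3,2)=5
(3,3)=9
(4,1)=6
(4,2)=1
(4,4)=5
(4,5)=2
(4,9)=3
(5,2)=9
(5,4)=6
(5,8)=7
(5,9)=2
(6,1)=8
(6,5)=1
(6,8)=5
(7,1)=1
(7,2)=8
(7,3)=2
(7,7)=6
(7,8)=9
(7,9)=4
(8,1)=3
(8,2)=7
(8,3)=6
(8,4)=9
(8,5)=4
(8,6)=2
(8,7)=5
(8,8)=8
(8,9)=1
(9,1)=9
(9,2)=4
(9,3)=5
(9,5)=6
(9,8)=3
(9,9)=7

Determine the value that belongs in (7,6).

5

Cell (7,6) itself could take any of {3, 5, 7} by direct elimination.
Consider where 5 can go in column 6.
(2,6) is out (row 2 already has a 5). (3,6) is out (row 3 already has a 5). (4,6) is out (row 4 already has a 5). (5,6) is out (box 5 already has a 5). The remaining empty cells in column 6 are similarly blocked.
So the only cell in column 6 that can hold 5 is (7,6).
Therefore (7,6) = 5.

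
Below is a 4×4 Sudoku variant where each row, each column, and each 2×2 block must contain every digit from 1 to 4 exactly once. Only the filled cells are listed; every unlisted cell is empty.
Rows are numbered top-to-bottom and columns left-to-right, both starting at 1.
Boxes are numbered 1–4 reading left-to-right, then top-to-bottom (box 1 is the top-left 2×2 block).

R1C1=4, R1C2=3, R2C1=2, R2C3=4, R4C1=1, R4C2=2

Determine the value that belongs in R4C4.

Cell R4C4 itself could take any of {3, 4} by direct elimination.
Consider where 4 can go in row 4.
R4C3 is out (column 3 already has a 4).
So the only cell in row 4 that can hold 4 is R4C4.
Therefore R4C4 = 4.

4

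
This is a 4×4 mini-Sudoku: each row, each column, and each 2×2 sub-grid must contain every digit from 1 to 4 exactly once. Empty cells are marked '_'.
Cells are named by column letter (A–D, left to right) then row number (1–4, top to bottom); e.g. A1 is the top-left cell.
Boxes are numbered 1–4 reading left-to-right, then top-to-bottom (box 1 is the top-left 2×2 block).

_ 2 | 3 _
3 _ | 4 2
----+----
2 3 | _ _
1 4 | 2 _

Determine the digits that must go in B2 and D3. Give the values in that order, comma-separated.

For B2:
  Row 2 already contains {2, 3, 4}.
  Column B already contains {2, 3, 4}.
  Its 2×2 block (box 1) already contains {2, 3}.
  The only value from 1–4 not eliminated is 1, so B2 = 1.
For D3:
  Consider where 4 can go in column D.
  D1 is out (box 2 already has a 4).
  D4 is out (row 4 already has a 4).
  So the only cell in column D that can hold 4 is D3.
  So D3 = 4.

1,4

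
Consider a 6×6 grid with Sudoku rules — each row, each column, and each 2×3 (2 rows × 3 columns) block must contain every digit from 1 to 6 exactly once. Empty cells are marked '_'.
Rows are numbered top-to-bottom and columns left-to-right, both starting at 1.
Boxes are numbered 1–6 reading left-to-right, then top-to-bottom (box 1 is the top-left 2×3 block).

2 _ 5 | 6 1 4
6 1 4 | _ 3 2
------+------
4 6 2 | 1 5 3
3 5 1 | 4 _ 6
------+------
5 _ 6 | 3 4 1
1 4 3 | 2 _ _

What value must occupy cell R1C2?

Row 1 already contains {1, 2, 4, 5, 6}.
Column 2 already contains {1, 4, 5, 6}.
Its 2×3 block (box 1) already contains {1, 2, 4, 5, 6}.
The only value from 1–6 not eliminated is 3, so R1C2 = 3.

3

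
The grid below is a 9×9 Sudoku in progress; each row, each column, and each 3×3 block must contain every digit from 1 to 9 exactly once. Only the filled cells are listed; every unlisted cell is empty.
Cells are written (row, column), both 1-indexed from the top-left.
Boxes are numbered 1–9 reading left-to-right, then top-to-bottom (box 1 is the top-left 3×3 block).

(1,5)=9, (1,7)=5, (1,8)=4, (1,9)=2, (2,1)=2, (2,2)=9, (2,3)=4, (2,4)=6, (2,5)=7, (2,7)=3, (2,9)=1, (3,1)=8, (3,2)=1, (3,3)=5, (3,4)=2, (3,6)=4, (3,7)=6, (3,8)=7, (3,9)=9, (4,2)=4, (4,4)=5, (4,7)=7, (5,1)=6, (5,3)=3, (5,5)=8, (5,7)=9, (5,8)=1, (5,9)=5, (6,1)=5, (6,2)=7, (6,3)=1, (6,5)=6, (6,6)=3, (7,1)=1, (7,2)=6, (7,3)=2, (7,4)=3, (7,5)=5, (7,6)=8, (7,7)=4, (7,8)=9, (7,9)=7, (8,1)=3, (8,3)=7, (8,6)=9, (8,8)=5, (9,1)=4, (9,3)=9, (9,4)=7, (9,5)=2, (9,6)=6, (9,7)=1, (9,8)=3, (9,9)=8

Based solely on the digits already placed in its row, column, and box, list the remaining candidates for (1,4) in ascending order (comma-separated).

Row 1 already contains {2, 4, 5, 9}.
Column 4 already contains {2, 3, 5, 6, 7}.
Its 3×3 block (box 2) already contains {2, 4, 6, 7, 9}.
Removing those from 1–9 leaves {1, 8} as the candidates for (1,4).

1,8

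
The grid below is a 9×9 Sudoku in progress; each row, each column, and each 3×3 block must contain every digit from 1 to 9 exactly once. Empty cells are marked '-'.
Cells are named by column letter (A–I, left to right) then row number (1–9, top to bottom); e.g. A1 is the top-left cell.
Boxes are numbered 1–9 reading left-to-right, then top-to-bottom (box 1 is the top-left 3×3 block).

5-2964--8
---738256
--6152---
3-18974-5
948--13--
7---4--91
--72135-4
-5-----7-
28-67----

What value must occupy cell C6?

Row 6 already contains {1, 4, 7, 9}.
Column C already contains {1, 2, 6, 7, 8}.
Its 3×3 block (box 4) already contains {1, 3, 4, 7, 8, 9}.
The only value from 1–9 not eliminated is 5, so C6 = 5.

5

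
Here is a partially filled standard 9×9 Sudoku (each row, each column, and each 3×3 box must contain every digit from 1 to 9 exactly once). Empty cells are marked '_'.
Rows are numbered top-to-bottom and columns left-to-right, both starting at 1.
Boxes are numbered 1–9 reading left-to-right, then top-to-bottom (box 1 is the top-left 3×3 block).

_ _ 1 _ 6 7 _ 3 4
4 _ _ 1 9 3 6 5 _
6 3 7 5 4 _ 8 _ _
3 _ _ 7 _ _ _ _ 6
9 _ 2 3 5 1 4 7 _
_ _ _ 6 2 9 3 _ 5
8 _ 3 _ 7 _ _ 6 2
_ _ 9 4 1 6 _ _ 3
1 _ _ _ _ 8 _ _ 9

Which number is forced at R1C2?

9

Cell R1C2 itself could take any of {2, 5, 8, 9} by direct elimination.
Consider where 9 can go in box 1.
R1C1 is out (column 1 already has a 9).
R2C2 is out (row 2 already has a 9).
R2C3 is out (row 2 already has a 9).
So the only cell in box 1 that can hold 9 is R1C2.
Therefore R1C2 = 9.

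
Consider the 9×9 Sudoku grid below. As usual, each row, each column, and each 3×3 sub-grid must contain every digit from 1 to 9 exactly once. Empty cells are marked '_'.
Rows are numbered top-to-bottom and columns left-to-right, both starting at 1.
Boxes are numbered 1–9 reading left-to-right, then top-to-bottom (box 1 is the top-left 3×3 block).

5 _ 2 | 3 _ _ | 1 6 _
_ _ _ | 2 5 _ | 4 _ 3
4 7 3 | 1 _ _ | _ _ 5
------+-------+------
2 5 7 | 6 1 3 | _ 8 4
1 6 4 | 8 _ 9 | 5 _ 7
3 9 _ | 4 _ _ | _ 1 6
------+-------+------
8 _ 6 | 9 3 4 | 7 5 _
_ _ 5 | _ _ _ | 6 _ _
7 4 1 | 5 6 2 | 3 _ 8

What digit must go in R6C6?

5

Cell R6C6 itself could take any of {5, 7} by direct elimination.
Consider where 5 can go in column 6.
R1C6 is out (row 1 already has a 5).
R2C6 is out (row 2 already has a 5).
R3C6 is out (row 3 already has a 5).
R8C6 is out (row 8 already has a 5).
So the only cell in column 6 that can hold 5 is R6C6.
Therefore R6C6 = 5.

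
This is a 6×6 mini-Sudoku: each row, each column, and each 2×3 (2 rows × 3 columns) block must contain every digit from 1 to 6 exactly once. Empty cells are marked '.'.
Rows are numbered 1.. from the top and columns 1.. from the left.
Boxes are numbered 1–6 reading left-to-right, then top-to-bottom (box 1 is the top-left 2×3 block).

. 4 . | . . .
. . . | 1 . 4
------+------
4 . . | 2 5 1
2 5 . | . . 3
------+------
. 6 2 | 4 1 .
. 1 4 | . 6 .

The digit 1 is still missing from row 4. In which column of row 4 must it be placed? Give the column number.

Consider where 1 can go in row 4.
row 4, column 4 is out (column 4 already has a 1).
row 4, column 5 is out (column 5 already has a 1).
So the only cell in row 4 that can hold 1 is row 4, column 3.
That is column 3.

3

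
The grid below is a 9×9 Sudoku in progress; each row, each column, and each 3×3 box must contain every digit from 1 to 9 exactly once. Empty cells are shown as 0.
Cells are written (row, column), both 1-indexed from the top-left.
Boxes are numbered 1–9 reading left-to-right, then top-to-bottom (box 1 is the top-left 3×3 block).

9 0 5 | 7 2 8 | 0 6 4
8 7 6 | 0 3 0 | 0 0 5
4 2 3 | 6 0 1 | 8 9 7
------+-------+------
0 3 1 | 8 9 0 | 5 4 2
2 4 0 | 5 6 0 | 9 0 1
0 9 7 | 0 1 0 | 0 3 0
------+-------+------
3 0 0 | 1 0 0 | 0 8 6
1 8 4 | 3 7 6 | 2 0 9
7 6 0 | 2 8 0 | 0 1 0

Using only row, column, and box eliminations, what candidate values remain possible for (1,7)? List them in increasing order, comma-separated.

1,3

Row 1 already contains {2, 4, 5, 6, 7, 8, 9}.
Column 7 already contains {2, 5, 8, 9}.
Its 3×3 block (box 3) already contains {4, 5, 6, 7, 8, 9}.
Removing those from 1–9 leaves {1, 3} as the candidates for (1,7).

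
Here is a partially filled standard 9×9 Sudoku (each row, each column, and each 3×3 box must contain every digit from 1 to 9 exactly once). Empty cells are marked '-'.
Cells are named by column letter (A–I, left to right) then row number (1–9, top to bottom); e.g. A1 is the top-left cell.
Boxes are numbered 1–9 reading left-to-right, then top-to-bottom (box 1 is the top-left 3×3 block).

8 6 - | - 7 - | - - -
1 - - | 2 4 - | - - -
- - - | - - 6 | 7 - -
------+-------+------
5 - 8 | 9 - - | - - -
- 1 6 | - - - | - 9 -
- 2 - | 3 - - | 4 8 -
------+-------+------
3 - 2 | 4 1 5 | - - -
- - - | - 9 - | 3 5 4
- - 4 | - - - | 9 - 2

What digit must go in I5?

Cell I5 itself could take any of {3, 5, 7} by direct elimination.
Consider where 3 can go in row 5.
A5 is out (column A already has a 3).
D5 is out (column D already has a 3).
E5 is out (box 5 already has a 3).
F5 is out (box 5 already has a 3).
G5 is out (column G already has a 3).
So the only cell in row 5 that can hold 3 is I5.
Therefore I5 = 3.

3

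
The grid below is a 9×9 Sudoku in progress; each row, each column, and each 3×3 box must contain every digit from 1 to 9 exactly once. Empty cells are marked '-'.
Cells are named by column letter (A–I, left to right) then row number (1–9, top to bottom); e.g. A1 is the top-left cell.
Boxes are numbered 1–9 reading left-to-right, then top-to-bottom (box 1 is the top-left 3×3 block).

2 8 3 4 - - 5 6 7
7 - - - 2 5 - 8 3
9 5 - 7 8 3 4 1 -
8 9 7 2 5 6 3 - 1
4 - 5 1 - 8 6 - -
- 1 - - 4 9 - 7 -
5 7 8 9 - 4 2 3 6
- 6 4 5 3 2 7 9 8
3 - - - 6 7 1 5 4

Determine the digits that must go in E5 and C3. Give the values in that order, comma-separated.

For E5:
  Row 5 already contains {1, 4, 5, 6, 8}.
  Column E already contains {2, 3, 4, 5, 6, 8}.
  Its 3×3 block (box 5) already contains {1, 2, 4, 5, 6, 8, 9}.
  The only value from 1–9 not eliminated is 7, so E5 = 7.
For C3:
  Row 3 already contains {1, 3, 4, 5, 7, 8, 9}.
  Column C already contains {3, 4, 5, 7, 8}.
  Its 3×3 block (box 1) already contains {2, 3, 5, 7, 8, 9}.
  The only value from 1–9 not eliminated is 6, so C3 = 6.

7,6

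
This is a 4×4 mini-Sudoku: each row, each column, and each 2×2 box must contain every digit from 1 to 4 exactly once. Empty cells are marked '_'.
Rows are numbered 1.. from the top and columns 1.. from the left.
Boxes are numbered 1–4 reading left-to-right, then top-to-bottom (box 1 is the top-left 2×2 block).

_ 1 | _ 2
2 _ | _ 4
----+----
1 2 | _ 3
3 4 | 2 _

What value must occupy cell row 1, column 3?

Row 1 already contains {1, 2}.
Column 3 already contains {2}.
Its 2×2 block (box 2) already contains {2, 4}.
The only value from 1–4 not eliminated is 3, so row 1, column 3 = 3.

3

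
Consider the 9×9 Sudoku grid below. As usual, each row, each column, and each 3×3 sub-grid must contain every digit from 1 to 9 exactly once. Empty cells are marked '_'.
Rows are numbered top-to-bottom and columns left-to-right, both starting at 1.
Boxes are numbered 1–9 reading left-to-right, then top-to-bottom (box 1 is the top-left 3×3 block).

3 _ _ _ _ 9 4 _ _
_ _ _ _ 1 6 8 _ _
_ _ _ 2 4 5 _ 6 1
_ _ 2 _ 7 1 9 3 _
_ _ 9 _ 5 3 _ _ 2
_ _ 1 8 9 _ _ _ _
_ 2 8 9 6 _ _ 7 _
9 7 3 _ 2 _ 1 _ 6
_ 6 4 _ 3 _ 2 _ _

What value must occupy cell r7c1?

1

Cell r7c1 itself could take any of {1, 5} by direct elimination.
Consider where 1 can go in row 7.
r7c6 is out (column 6 already has a 1).
r7c7 is out (column 7 already has a 1).
r7c9 is out (column 9 already has a 1).
So the only cell in row 7 that can hold 1 is r7c1.
Therefore r7c1 = 1.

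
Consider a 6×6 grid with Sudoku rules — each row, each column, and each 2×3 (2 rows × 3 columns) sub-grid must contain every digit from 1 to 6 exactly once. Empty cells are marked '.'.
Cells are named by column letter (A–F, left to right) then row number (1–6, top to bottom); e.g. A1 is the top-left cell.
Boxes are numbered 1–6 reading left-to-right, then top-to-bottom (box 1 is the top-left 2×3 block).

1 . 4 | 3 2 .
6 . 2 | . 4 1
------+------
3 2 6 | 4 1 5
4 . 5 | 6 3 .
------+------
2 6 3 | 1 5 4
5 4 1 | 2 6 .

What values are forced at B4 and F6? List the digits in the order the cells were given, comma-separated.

For B4:
  Row 4 already contains {3, 4, 5, 6}.
  Column B already contains {2, 4, 6}.
  Its 2×3 block (box 3) already contains {2, 3, 4, 5, 6}.
  The only value from 1–6 not eliminated is 1, so B4 = 1.
For F6:
  Row 6 already contains {1, 2, 4, 5, 6}.
  Column F already contains {1, 4, 5}.
  Its 2×3 block (box 6) already contains {1, 2, 4, 5, 6}.
  The only value from 1–6 not eliminated is 3, so F6 = 3.

1,3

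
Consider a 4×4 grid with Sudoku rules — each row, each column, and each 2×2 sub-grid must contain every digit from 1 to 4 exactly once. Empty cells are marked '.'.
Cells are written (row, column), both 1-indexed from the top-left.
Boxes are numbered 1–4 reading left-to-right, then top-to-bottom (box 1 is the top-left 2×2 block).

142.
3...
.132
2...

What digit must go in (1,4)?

Row 1 already contains {1, 2, 4}.
Column 4 already contains {2}.
Its 2×2 block (box 2) already contains {2}.
The only value from 1–4 not eliminated is 3, so (1,4) = 3.

3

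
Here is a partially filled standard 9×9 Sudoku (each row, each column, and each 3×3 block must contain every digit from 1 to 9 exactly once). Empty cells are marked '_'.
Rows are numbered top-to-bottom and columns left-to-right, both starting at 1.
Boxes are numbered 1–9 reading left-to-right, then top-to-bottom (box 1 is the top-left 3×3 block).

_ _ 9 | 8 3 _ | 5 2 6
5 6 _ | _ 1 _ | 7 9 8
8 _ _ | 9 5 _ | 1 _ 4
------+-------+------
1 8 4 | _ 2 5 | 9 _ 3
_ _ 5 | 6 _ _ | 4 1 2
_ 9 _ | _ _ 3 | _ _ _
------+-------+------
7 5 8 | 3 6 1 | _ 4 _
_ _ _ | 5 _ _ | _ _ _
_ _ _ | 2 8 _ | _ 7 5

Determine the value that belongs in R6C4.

Cell R6C4 itself could take any of {1, 4, 7} by direct elimination.
Consider where 1 can go in box 5.
R4C4 is out (row 4 already has a 1).
R5C5 is out (row 5 already has a 1).
R5C6 is out (row 5 already has a 1).
R6C5 is out (column 5 already has a 1).
So the only cell in box 5 that can hold 1 is R6C4.
Therefore R6C4 = 1.

1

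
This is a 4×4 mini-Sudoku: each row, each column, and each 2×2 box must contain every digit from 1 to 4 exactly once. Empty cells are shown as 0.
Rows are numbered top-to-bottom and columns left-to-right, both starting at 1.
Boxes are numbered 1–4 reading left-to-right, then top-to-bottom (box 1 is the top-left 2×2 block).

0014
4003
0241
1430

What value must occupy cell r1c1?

Cell r1c1 itself could take any of {2, 3} by direct elimination.
Consider where 2 can go in column 1.
r3c1 is out (row 3 already has a 2).
So the only cell in column 1 that can hold 2 is r1c1.
Therefore r1c1 = 2.

2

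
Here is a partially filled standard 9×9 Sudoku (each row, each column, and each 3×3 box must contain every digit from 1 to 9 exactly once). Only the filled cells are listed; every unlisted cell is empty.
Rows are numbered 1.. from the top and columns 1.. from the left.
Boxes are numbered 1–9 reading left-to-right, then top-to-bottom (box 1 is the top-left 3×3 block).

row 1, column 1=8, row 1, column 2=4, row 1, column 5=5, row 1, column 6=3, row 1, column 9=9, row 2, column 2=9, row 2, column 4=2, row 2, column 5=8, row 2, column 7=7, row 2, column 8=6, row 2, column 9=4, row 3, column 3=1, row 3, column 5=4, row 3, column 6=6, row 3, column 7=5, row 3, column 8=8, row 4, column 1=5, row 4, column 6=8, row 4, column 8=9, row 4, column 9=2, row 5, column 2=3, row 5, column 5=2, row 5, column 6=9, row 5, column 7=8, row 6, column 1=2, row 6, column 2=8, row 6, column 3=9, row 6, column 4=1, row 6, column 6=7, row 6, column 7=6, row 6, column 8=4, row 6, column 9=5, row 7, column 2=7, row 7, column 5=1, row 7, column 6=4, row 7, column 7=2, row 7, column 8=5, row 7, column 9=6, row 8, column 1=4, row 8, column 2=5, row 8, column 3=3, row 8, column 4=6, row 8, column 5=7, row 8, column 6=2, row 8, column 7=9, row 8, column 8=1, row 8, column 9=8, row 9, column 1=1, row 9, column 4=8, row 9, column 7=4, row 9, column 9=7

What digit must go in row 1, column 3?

6

Cell row 1, column 3 itself could take any of {2, 6, 7} by direct elimination.
Consider where 6 can go in row 1.
row 1, column 4 is out (column 4 already has a 6).
row 1, column 7 is out (column 7 already has a 6).
row 1, column 8 is out (column 8 already has a 6).
So the only cell in row 1 that can hold 6 is row 1, column 3.
Therefore row 1, column 3 = 6.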